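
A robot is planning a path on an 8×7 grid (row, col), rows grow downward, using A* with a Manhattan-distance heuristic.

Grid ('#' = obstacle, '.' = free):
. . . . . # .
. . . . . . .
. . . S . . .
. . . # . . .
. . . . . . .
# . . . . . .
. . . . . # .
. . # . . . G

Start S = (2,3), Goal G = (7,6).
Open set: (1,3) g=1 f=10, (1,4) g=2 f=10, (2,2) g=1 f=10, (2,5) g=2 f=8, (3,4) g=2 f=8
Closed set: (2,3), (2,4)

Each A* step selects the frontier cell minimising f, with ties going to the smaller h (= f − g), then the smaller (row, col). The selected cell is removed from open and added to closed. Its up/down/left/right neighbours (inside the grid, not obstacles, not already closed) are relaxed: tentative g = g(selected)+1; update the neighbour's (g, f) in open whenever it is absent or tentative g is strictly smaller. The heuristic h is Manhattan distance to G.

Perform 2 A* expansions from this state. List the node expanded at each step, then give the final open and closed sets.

step 1: expand (2,5) (f=8, h=6) → closed; open now [(1,3) g=1 f=10, (1,4) g=2 f=10, (1,5) g=3 f=10, (2,2) g=1 f=10, (2,6) g=3 f=8, (3,4) g=2 f=8, (3,5) g=3 f=8]
step 2: expand (2,6) (f=8, h=5) → closed; open now [(1,3) g=1 f=10, (1,4) g=2 f=10, (1,5) g=3 f=10, (1,6) g=4 f=10, (2,2) g=1 f=10, (3,4) g=2 f=8, (3,5) g=3 f=8, (3,6) g=4 f=8]

order=[(2,5) → (2,6)]; open=[(1,3) g=1 f=10, (1,4) g=2 f=10, (1,5) g=3 f=10, (1,6) g=4 f=10, (2,2) g=1 f=10, (3,4) g=2 f=8, (3,5) g=3 f=8, (3,6) g=4 f=8]; closed=[(2,3), (2,4), (2,5), (2,6)]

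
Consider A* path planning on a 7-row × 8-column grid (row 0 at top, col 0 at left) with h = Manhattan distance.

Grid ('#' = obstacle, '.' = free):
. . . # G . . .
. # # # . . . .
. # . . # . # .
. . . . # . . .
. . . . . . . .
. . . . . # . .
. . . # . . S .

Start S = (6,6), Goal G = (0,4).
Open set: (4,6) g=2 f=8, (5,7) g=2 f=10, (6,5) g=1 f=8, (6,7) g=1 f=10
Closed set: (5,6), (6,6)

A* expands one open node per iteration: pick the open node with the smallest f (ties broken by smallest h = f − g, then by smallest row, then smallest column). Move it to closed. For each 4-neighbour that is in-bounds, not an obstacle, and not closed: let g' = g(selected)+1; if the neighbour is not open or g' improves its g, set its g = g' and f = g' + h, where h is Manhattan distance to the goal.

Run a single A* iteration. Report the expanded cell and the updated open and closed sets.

step 1: expand (4,6) (f=8, h=6) → closed; open now [(3,6) g=3 f=8, (4,5) g=3 f=8, (4,7) g=3 f=10, (5,7) g=2 f=10, (6,5) g=1 f=8, (6,7) g=1 f=10]

expanded=(4,6); open=[(3,6) g=3 f=8, (4,5) g=3 f=8, (4,7) g=3 f=10, (5,7) g=2 f=10, (6,5) g=1 f=8, (6,7) g=1 f=10]; closed=[(4,6), (5,6), (6,6)]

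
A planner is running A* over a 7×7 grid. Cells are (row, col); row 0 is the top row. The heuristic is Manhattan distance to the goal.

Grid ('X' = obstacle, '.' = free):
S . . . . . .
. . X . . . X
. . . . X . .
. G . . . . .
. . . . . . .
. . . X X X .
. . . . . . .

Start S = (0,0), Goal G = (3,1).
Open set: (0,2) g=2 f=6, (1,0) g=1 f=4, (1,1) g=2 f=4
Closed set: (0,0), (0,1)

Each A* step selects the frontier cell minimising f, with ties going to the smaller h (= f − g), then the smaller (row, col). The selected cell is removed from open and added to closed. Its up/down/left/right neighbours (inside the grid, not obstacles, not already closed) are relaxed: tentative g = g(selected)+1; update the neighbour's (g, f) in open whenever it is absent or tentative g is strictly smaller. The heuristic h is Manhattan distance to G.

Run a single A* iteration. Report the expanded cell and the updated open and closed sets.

step 1: expand (1,1) (f=4, h=2) → closed; open now [(0,2) g=2 f=6, (1,0) g=1 f=4, (2,1) g=3 f=4]

expanded=(1,1); open=[(0,2) g=2 f=6, (1,0) g=1 f=4, (2,1) g=3 f=4]; closed=[(0,0), (0,1), (1,1)]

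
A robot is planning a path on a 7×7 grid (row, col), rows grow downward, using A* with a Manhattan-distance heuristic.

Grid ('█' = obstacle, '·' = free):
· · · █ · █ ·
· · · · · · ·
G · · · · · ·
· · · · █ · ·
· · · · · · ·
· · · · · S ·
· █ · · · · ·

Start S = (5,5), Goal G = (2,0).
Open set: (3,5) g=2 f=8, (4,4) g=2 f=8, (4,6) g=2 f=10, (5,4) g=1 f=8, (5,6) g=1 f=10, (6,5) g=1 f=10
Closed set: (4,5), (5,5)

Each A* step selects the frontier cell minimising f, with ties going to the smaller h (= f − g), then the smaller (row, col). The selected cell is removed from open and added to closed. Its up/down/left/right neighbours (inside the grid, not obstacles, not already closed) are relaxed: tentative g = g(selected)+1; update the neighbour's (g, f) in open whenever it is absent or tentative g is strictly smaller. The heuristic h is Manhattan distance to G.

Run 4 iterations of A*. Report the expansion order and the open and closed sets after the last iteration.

order=[(3,5) → (2,5) → (2,4) → (2,3)]; open=[(1,3) g=6 f=10, (1,4) g=5 f=10, (1,5) g=4 f=10, (2,2) g=6 f=8, (2,6) g=4 f=10, (3,3) g=6 f=10, (3,6) g=3 f=10, (4,4) g=2 f=8, (4,6) g=2 f=10, (5,4) g=1 f=8, (5,6) g=1 f=10, (6,5) g=1 f=10]; closed=[(2,3), (2,4), (2,5), (3,5), (4,5), (5,5)]

step 1: expand (3,5) (f=8, h=6) → closed; open now [(2,5) g=3 f=8, (3,6) g=3 f=10, (4,4) g=2 f=8, (4,6) g=2 f=10, (5,4) g=1 f=8, (5,6) g=1 f=10, (6,5) g=1 f=10]
step 2: expand (2,5) (f=8, h=5) → closed; open now [(1,5) g=4 f=10, (2,4) g=4 f=8, (2,6) g=4 f=10, (3,6) g=3 f=10, (4,4) g=2 f=8, (4,6) g=2 f=10, (5,4) g=1 f=8, (5,6) g=1 f=10, (6,5) g=1 f=10]
step 3: expand (2,4) (f=8, h=4) → closed; open now [(1,4) g=5 f=10, (1,5) g=4 f=10, (2,3) g=5 f=8, (2,6) g=4 f=10, (3,6) g=3 f=10, (4,4) g=2 f=8, (4,6) g=2 f=10, (5,4) g=1 f=8, (5,6) g=1 f=10, (6,5) g=1 f=10]
step 4: expand (2,3) (f=8, h=3) → closed; open now [(1,3) g=6 f=10, (1,4) g=5 f=10, (1,5) g=4 f=10, (2,2) g=6 f=8, (2,6) g=4 f=10, (3,3) g=6 f=10, (3,6) g=3 f=10, (4,4) g=2 f=8, (4,6) g=2 f=10, (5,4) g=1 f=8, (5,6) g=1 f=10, (6,5) g=1 f=10]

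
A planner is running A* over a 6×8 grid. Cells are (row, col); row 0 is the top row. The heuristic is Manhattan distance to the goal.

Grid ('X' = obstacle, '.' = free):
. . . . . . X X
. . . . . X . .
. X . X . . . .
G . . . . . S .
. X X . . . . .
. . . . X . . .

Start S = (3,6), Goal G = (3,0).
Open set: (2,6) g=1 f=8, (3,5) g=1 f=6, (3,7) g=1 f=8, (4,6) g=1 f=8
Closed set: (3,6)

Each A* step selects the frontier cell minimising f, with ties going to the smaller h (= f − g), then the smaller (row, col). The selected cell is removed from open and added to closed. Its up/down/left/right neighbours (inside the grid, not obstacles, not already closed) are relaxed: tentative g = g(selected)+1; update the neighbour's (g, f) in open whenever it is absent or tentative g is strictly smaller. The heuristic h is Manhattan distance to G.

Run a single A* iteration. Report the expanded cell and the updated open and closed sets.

expanded=(3,5); open=[(2,5) g=2 f=8, (2,6) g=1 f=8, (3,4) g=2 f=6, (3,7) g=1 f=8, (4,5) g=2 f=8, (4,6) g=1 f=8]; closed=[(3,5), (3,6)]

step 1: expand (3,5) (f=6, h=5) → closed; open now [(2,5) g=2 f=8, (2,6) g=1 f=8, (3,4) g=2 f=6, (3,7) g=1 f=8, (4,5) g=2 f=8, (4,6) g=1 f=8]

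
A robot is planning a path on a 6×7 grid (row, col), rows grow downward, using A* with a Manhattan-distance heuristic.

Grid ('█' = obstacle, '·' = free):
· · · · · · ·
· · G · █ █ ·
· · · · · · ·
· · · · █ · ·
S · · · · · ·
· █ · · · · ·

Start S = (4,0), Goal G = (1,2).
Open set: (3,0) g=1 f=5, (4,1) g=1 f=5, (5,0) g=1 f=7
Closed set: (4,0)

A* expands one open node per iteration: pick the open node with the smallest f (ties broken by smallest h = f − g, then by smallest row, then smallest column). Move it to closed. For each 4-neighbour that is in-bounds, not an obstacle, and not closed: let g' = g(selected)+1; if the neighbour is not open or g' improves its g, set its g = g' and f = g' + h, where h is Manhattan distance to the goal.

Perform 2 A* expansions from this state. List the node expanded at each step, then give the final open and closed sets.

order=[(3,0) → (2,0)]; open=[(1,0) g=3 f=5, (2,1) g=3 f=5, (3,1) g=2 f=5, (4,1) g=1 f=5, (5,0) g=1 f=7]; closed=[(2,0), (3,0), (4,0)]

step 1: expand (3,0) (f=5, h=4) → closed; open now [(2,0) g=2 f=5, (3,1) g=2 f=5, (4,1) g=1 f=5, (5,0) g=1 f=7]
step 2: expand (2,0) (f=5, h=3) → closed; open now [(1,0) g=3 f=5, (2,1) g=3 f=5, (3,1) g=2 f=5, (4,1) g=1 f=5, (5,0) g=1 f=7]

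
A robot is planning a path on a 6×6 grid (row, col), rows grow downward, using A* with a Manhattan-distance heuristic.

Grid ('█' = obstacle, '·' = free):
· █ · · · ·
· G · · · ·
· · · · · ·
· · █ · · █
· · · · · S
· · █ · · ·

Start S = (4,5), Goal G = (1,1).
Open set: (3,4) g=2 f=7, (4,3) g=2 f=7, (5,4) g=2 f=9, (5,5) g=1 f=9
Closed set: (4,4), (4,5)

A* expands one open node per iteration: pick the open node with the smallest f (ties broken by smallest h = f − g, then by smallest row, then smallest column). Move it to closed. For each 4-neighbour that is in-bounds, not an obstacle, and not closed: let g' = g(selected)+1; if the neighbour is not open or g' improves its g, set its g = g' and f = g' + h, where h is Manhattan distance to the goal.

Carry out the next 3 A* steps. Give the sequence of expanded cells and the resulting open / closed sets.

step 1: expand (3,4) (f=7, h=5) → closed; open now [(2,4) g=3 f=7, (3,3) g=3 f=7, (4,3) g=2 f=7, (5,4) g=2 f=9, (5,5) g=1 f=9]
step 2: expand (2,4) (f=7, h=4) → closed; open now [(1,4) g=4 f=7, (2,3) g=4 f=7, (2,5) g=4 f=9, (3,3) g=3 f=7, (4,3) g=2 f=7, (5,4) g=2 f=9, (5,5) g=1 f=9]
step 3: expand (1,4) (f=7, h=3) → closed; open now [(0,4) g=5 f=9, (1,3) g=5 f=7, (1,5) g=5 f=9, (2,3) g=4 f=7, (2,5) g=4 f=9, (3,3) g=3 f=7, (4,3) g=2 f=7, (5,4) g=2 f=9, (5,5) g=1 f=9]

order=[(3,4) → (2,4) → (1,4)]; open=[(0,4) g=5 f=9, (1,3) g=5 f=7, (1,5) g=5 f=9, (2,3) g=4 f=7, (2,5) g=4 f=9, (3,3) g=3 f=7, (4,3) g=2 f=7, (5,4) g=2 f=9, (5,5) g=1 f=9]; closed=[(1,4), (2,4), (3,4), (4,4), (4,5)]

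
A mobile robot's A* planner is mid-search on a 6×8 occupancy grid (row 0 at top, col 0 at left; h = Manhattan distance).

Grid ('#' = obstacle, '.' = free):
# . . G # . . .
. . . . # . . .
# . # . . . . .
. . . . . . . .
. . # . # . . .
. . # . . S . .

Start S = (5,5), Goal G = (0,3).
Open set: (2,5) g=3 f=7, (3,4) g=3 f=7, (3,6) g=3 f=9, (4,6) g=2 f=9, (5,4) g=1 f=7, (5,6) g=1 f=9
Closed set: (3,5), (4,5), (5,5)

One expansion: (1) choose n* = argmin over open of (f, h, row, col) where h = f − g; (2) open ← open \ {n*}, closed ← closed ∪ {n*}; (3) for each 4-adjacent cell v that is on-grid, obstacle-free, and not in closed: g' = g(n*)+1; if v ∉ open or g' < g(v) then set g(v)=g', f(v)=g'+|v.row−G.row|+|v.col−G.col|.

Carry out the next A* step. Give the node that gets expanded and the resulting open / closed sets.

expanded=(2,5); open=[(1,5) g=4 f=7, (2,4) g=4 f=7, (2,6) g=4 f=9, (3,4) g=3 f=7, (3,6) g=3 f=9, (4,6) g=2 f=9, (5,4) g=1 f=7, (5,6) g=1 f=9]; closed=[(2,5), (3,5), (4,5), (5,5)]

step 1: expand (2,5) (f=7, h=4) → closed; open now [(1,5) g=4 f=7, (2,4) g=4 f=7, (2,6) g=4 f=9, (3,4) g=3 f=7, (3,6) g=3 f=9, (4,6) g=2 f=9, (5,4) g=1 f=7, (5,6) g=1 f=9]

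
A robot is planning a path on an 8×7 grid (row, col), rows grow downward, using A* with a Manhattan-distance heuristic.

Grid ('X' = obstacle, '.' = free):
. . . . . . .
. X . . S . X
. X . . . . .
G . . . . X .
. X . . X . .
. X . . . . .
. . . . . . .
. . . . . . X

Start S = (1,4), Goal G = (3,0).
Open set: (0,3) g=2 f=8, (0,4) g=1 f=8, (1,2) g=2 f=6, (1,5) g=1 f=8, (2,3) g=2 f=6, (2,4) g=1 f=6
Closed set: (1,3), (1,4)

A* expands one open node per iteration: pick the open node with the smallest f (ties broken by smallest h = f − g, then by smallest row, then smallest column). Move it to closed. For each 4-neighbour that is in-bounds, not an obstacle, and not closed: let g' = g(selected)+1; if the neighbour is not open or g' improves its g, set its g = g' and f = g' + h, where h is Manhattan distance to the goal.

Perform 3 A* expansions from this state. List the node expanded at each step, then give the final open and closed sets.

order=[(1,2) → (2,2) → (3,2)]; open=[(0,2) g=3 f=8, (0,3) g=2 f=8, (0,4) g=1 f=8, (1,5) g=1 f=8, (2,3) g=2 f=6, (2,4) g=1 f=6, (3,1) g=5 f=6, (3,3) g=5 f=8, (4,2) g=5 f=8]; closed=[(1,2), (1,3), (1,4), (2,2), (3,2)]

step 1: expand (1,2) (f=6, h=4) → closed; open now [(0,2) g=3 f=8, (0,3) g=2 f=8, (0,4) g=1 f=8, (1,5) g=1 f=8, (2,2) g=3 f=6, (2,3) g=2 f=6, (2,4) g=1 f=6]
step 2: expand (2,2) (f=6, h=3) → closed; open now [(0,2) g=3 f=8, (0,3) g=2 f=8, (0,4) g=1 f=8, (1,5) g=1 f=8, (2,3) g=2 f=6, (2,4) g=1 f=6, (3,2) g=4 f=6]
step 3: expand (3,2) (f=6, h=2) → closed; open now [(0,2) g=3 f=8, (0,3) g=2 f=8, (0,4) g=1 f=8, (1,5) g=1 f=8, (2,3) g=2 f=6, (2,4) g=1 f=6, (3,1) g=5 f=6, (3,3) g=5 f=8, (4,2) g=5 f=8]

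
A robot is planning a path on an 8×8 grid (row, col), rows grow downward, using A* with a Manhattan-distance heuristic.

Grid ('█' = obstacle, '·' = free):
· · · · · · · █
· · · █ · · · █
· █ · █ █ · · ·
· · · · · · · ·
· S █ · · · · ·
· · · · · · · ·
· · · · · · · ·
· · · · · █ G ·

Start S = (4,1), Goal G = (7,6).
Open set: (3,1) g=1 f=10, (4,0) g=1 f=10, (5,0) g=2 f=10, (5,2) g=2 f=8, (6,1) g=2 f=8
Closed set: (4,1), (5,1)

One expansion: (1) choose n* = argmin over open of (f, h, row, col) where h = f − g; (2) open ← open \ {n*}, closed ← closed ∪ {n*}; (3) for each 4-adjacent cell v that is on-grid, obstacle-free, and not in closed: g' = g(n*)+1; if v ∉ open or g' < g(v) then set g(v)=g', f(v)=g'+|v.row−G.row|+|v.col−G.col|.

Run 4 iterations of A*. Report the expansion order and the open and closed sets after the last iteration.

step 1: expand (5,2) (f=8, h=6) → closed; open now [(3,1) g=1 f=10, (4,0) g=1 f=10, (5,0) g=2 f=10, (5,3) g=3 f=8, (6,1) g=2 f=8, (6,2) g=3 f=8]
step 2: expand (5,3) (f=8, h=5) → closed; open now [(3,1) g=1 f=10, (4,0) g=1 f=10, (4,3) g=4 f=10, (5,0) g=2 f=10, (5,4) g=4 f=8, (6,1) g=2 f=8, (6,2) g=3 f=8, (6,3) g=4 f=8]
step 3: expand (5,4) (f=8, h=4) → closed; open now [(3,1) g=1 f=10, (4,0) g=1 f=10, (4,3) g=4 f=10, (4,4) g=5 f=10, (5,0) g=2 f=10, (5,5) g=5 f=8, (6,1) g=2 f=8, (6,2) g=3 f=8, (6,3) g=4 f=8, (6,4) g=5 f=8]
step 4: expand (5,5) (f=8, h=3) → closed; open now [(3,1) g=1 f=10, (4,0) g=1 f=10, (4,3) g=4 f=10, (4,4) g=5 f=10, (4,5) g=6 f=10, (5,0) g=2 f=10, (5,6) g=6 f=8, (6,1) g=2 f=8, (6,2) g=3 f=8, (6,3) g=4 f=8, (6,4) g=5 f=8, (6,5) g=6 f=8]

order=[(5,2) → (5,3) → (5,4) → (5,5)]; open=[(3,1) g=1 f=10, (4,0) g=1 f=10, (4,3) g=4 f=10, (4,4) g=5 f=10, (4,5) g=6 f=10, (5,0) g=2 f=10, (5,6) g=6 f=8, (6,1) g=2 f=8, (6,2) g=3 f=8, (6,3) g=4 f=8, (6,4) g=5 f=8, (6,5) g=6 f=8]; closed=[(4,1), (5,1), (5,2), (5,3), (5,4), (5,5)]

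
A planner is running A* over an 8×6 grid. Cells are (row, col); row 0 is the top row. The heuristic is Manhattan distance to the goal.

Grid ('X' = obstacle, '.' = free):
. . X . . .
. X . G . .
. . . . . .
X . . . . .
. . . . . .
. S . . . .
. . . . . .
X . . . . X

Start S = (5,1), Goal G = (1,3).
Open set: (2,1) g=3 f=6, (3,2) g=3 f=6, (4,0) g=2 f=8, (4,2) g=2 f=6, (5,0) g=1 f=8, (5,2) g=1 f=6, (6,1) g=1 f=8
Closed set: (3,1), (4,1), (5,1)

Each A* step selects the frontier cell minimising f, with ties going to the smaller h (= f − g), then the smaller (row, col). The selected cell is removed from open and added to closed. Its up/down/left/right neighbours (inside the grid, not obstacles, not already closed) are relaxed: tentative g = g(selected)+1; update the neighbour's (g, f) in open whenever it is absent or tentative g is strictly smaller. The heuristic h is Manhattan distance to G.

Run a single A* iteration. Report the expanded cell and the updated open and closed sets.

expanded=(2,1); open=[(2,0) g=4 f=8, (2,2) g=4 f=6, (3,2) g=3 f=6, (4,0) g=2 f=8, (4,2) g=2 f=6, (5,0) g=1 f=8, (5,2) g=1 f=6, (6,1) g=1 f=8]; closed=[(2,1), (3,1), (4,1), (5,1)]

step 1: expand (2,1) (f=6, h=3) → closed; open now [(2,0) g=4 f=8, (2,2) g=4 f=6, (3,2) g=3 f=6, (4,0) g=2 f=8, (4,2) g=2 f=6, (5,0) g=1 f=8, (5,2) g=1 f=6, (6,1) g=1 f=8]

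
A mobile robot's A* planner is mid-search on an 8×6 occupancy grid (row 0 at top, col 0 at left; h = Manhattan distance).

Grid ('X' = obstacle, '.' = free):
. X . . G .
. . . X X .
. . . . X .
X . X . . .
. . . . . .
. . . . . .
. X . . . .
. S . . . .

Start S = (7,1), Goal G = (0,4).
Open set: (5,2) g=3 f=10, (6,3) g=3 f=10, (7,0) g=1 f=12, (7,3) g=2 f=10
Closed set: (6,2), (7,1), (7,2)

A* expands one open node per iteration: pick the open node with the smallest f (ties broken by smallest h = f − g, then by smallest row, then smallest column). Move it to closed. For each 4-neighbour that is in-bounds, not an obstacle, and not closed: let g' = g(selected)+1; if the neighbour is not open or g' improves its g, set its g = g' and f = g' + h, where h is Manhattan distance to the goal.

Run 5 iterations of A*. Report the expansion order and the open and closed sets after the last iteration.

step 1: expand (5,2) (f=10, h=7) → closed; open now [(4,2) g=4 f=10, (5,1) g=4 f=12, (5,3) g=4 f=10, (6,3) g=3 f=10, (7,0) g=1 f=12, (7,3) g=2 f=10]
step 2: expand (4,2) (f=10, h=6) → closed; open now [(4,1) g=5 f=12, (4,3) g=5 f=10, (5,1) g=4 f=12, (5,3) g=4 f=10, (6,3) g=3 f=10, (7,0) g=1 f=12, (7,3) g=2 f=10]
step 3: expand (4,3) (f=10, h=5) → closed; open now [(3,3) g=6 f=10, (4,1) g=5 f=12, (4,4) g=6 f=10, (5,1) g=4 f=12, (5,3) g=4 f=10, (6,3) g=3 f=10, (7,0) g=1 f=12, (7,3) g=2 f=10]
step 4: expand (3,3) (f=10, h=4) → closed; open now [(2,3) g=7 f=10, (3,4) g=7 f=10, (4,1) g=5 f=12, (4,4) g=6 f=10, (5,1) g=4 f=12, (5,3) g=4 f=10, (6,3) g=3 f=10, (7,0) g=1 f=12, (7,3) g=2 f=10]
step 5: expand (2,3) (f=10, h=3) → closed; open now [(2,2) g=8 f=12, (3,4) g=7 f=10, (4,1) g=5 f=12, (4,4) g=6 f=10, (5,1) g=4 f=12, (5,3) g=4 f=10, (6,3) g=3 f=10, (7,0) g=1 f=12, (7,3) g=2 f=10]

order=[(5,2) → (4,2) → (4,3) → (3,3) → (2,3)]; open=[(2,2) g=8 f=12, (3,4) g=7 f=10, (4,1) g=5 f=12, (4,4) g=6 f=10, (5,1) g=4 f=12, (5,3) g=4 f=10, (6,3) g=3 f=10, (7,0) g=1 f=12, (7,3) g=2 f=10]; closed=[(2,3), (3,3), (4,2), (4,3), (5,2), (6,2), (7,1), (7,2)]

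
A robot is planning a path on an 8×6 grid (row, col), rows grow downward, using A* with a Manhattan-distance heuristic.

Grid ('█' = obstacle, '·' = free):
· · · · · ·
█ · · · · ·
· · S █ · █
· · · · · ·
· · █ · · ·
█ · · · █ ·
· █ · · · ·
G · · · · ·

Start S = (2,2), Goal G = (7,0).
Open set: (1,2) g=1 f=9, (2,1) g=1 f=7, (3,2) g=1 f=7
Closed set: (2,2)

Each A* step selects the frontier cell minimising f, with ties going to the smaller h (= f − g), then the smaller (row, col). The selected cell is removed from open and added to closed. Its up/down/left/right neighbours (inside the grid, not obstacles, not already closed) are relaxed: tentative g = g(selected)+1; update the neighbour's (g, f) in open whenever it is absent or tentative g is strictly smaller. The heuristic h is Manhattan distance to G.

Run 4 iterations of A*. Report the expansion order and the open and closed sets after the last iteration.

step 1: expand (2,1) (f=7, h=6) → closed; open now [(1,1) g=2 f=9, (1,2) g=1 f=9, (2,0) g=2 f=7, (3,1) g=2 f=7, (3,2) g=1 f=7]
step 2: expand (2,0) (f=7, h=5) → closed; open now [(1,1) g=2 f=9, (1,2) g=1 f=9, (3,0) g=3 f=7, (3,1) g=2 f=7, (3,2) g=1 f=7]
step 3: expand (3,0) (f=7, h=4) → closed; open now [(1,1) g=2 f=9, (1,2) g=1 f=9, (3,1) g=2 f=7, (3,2) g=1 f=7, (4,0) g=4 f=7]
step 4: expand (4,0) (f=7, h=3) → closed; open now [(1,1) g=2 f=9, (1,2) g=1 f=9, (3,1) g=2 f=7, (3,2) g=1 f=7, (4,1) g=5 f=9]

order=[(2,1) → (2,0) → (3,0) → (4,0)]; open=[(1,1) g=2 f=9, (1,2) g=1 f=9, (3,1) g=2 f=7, (3,2) g=1 f=7, (4,1) g=5 f=9]; closed=[(2,0), (2,1), (2,2), (3,0), (4,0)]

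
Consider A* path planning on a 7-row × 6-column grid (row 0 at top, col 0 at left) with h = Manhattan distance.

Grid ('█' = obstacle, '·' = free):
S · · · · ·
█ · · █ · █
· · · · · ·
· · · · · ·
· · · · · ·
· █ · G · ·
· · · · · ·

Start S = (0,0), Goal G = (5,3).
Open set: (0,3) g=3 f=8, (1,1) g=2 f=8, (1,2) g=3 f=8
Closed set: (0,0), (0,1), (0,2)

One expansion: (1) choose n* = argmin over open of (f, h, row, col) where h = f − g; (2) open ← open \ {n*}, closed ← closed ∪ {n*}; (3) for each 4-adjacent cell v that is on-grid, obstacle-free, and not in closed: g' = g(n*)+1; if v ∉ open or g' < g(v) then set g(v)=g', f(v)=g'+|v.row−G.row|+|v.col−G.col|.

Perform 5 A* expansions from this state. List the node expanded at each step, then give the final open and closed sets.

step 1: expand (0,3) (f=8, h=5) → closed; open now [(0,4) g=4 f=10, (1,1) g=2 f=8, (1,2) g=3 f=8]
step 2: expand (1,2) (f=8, h=5) → closed; open now [(0,4) g=4 f=10, (1,1) g=2 f=8, (2,2) g=4 f=8]
step 3: expand (2,2) (f=8, h=4) → closed; open now [(0,4) g=4 f=10, (1,1) g=2 f=8, (2,1) g=5 f=10, (2,3) g=5 f=8, (3,2) g=5 f=8]
step 4: expand (2,3) (f=8, h=3) → closed; open now [(0,4) g=4 f=10, (1,1) g=2 f=8, (2,1) g=5 f=10, (2,4) g=6 f=10, (3,2) g=5 f=8, (3,3) g=6 f=8]
step 5: expand (3,3) (f=8, h=2) → closed; open now [(0,4) g=4 f=10, (1,1) g=2 f=8, (2,1) g=5 f=10, (2,4) g=6 f=10, (3,2) g=5 f=8, (3,4) g=7 f=10, (4,3) g=7 f=8]

order=[(0,3) → (1,2) → (2,2) → (2,3) → (3,3)]; open=[(0,4) g=4 f=10, (1,1) g=2 f=8, (2,1) g=5 f=10, (2,4) g=6 f=10, (3,2) g=5 f=8, (3,4) g=7 f=10, (4,3) g=7 f=8]; closed=[(0,0), (0,1), (0,2), (0,3), (1,2), (2,2), (2,3), (3,3)]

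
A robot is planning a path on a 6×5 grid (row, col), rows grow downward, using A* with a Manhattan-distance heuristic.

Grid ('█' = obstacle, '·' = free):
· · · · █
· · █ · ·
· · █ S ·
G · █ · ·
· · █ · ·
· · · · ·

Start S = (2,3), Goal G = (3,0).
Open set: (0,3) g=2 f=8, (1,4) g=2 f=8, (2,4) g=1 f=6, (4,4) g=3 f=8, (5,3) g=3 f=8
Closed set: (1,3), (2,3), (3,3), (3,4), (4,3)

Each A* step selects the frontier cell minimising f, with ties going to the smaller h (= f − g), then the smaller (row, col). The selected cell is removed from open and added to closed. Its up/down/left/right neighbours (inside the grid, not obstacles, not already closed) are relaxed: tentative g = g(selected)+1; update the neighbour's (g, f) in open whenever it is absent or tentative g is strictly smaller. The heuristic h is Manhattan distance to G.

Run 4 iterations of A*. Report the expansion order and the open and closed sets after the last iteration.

step 1: expand (2,4) (f=6, h=5) → closed; open now [(0,3) g=2 f=8, (1,4) g=2 f=8, (4,4) g=3 f=8, (5,3) g=3 f=8]
step 2: expand (4,4) (f=8, h=5) → closed; open now [(0,3) g=2 f=8, (1,4) g=2 f=8, (5,3) g=3 f=8, (5,4) g=4 f=10]
step 3: expand (5,3) (f=8, h=5) → closed; open now [(0,3) g=2 f=8, (1,4) g=2 f=8, (5,2) g=4 f=8, (5,4) g=4 f=10]
step 4: expand (5,2) (f=8, h=4) → closed; open now [(0,3) g=2 f=8, (1,4) g=2 f=8, (5,1) g=5 f=8, (5,4) g=4 f=10]

order=[(2,4) → (4,4) → (5,3) → (5,2)]; open=[(0,3) g=2 f=8, (1,4) g=2 f=8, (5,1) g=5 f=8, (5,4) g=4 f=10]; closed=[(1,3), (2,3), (2,4), (3,3), (3,4), (4,3), (4,4), (5,2), (5,3)]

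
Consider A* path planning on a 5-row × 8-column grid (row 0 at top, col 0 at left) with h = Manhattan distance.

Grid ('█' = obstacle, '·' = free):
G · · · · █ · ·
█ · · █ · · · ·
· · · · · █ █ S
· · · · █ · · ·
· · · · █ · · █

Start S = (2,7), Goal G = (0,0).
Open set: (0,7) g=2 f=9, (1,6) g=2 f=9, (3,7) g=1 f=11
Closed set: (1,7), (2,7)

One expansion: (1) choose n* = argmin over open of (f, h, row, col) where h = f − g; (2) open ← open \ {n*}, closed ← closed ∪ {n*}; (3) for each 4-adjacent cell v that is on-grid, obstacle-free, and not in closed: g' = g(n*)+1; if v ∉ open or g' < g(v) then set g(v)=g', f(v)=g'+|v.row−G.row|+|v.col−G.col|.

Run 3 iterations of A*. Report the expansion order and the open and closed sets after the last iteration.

step 1: expand (0,7) (f=9, h=7) → closed; open now [(0,6) g=3 f=9, (1,6) g=2 f=9, (3,7) g=1 f=11]
step 2: expand (0,6) (f=9, h=6) → closed; open now [(1,6) g=2 f=9, (3,7) g=1 f=11]
step 3: expand (1,6) (f=9, h=7) → closed; open now [(1,5) g=3 f=9, (3,7) g=1 f=11]

order=[(0,7) → (0,6) → (1,6)]; open=[(1,5) g=3 f=9, (3,7) g=1 f=11]; closed=[(0,6), (0,7), (1,6), (1,7), (2,7)]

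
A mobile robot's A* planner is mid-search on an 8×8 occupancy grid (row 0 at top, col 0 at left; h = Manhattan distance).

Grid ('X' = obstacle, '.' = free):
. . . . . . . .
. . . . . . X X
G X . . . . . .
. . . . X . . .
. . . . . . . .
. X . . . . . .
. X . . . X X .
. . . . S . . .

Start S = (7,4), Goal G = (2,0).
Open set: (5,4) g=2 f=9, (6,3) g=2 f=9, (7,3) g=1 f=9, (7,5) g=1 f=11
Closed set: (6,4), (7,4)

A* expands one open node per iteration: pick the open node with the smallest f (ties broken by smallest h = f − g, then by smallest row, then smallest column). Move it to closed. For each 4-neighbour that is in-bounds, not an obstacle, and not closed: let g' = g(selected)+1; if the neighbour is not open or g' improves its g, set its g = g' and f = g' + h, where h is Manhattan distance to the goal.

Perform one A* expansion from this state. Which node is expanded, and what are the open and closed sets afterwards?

step 1: expand (5,4) (f=9, h=7) → closed; open now [(4,4) g=3 f=9, (5,3) g=3 f=9, (5,5) g=3 f=11, (6,3) g=2 f=9, (7,3) g=1 f=9, (7,5) g=1 f=11]

expanded=(5,4); open=[(4,4) g=3 f=9, (5,3) g=3 f=9, (5,5) g=3 f=11, (6,3) g=2 f=9, (7,3) g=1 f=9, (7,5) g=1 f=11]; closed=[(5,4), (6,4), (7,4)]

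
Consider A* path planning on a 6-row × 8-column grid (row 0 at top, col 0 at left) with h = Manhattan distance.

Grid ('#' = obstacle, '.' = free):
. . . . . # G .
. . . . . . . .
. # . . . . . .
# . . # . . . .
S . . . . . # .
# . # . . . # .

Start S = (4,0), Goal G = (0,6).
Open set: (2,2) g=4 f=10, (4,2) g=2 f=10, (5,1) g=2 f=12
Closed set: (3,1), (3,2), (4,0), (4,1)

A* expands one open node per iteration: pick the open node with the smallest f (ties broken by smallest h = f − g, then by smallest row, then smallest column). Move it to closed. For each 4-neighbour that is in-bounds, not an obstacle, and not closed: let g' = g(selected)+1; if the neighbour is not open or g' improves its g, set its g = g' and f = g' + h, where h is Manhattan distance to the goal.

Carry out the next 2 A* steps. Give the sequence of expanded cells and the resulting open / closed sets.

order=[(2,2) → (1,2)]; open=[(0,2) g=6 f=10, (1,1) g=6 f=12, (1,3) g=6 f=10, (2,3) g=5 f=10, (4,2) g=2 f=10, (5,1) g=2 f=12]; closed=[(1,2), (2,2), (3,1), (3,2), (4,0), (4,1)]

step 1: expand (2,2) (f=10, h=6) → closed; open now [(1,2) g=5 f=10, (2,3) g=5 f=10, (4,2) g=2 f=10, (5,1) g=2 f=12]
step 2: expand (1,2) (f=10, h=5) → closed; open now [(0,2) g=6 f=10, (1,1) g=6 f=12, (1,3) g=6 f=10, (2,3) g=5 f=10, (4,2) g=2 f=10, (5,1) g=2 f=12]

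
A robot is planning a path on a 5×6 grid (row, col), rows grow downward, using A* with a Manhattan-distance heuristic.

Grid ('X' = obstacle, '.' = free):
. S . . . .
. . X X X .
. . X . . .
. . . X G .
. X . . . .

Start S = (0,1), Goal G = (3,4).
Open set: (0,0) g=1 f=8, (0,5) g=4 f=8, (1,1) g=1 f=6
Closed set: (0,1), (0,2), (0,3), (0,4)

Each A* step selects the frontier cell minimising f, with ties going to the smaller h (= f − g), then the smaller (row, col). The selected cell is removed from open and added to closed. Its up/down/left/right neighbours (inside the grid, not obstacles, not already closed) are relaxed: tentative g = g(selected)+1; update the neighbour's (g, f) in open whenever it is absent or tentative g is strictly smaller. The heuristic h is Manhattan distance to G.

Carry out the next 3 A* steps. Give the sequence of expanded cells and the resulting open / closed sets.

order=[(1,1) → (2,1) → (3,1)]; open=[(0,0) g=1 f=8, (0,5) g=4 f=8, (1,0) g=2 f=8, (2,0) g=3 f=8, (3,0) g=4 f=8, (3,2) g=4 f=6]; closed=[(0,1), (0,2), (0,3), (0,4), (1,1), (2,1), (3,1)]

step 1: expand (1,1) (f=6, h=5) → closed; open now [(0,0) g=1 f=8, (0,5) g=4 f=8, (1,0) g=2 f=8, (2,1) g=2 f=6]
step 2: expand (2,1) (f=6, h=4) → closed; open now [(0,0) g=1 f=8, (0,5) g=4 f=8, (1,0) g=2 f=8, (2,0) g=3 f=8, (3,1) g=3 f=6]
step 3: expand (3,1) (f=6, h=3) → closed; open now [(0,0) g=1 f=8, (0,5) g=4 f=8, (1,0) g=2 f=8, (2,0) g=3 f=8, (3,0) g=4 f=8, (3,2) g=4 f=6]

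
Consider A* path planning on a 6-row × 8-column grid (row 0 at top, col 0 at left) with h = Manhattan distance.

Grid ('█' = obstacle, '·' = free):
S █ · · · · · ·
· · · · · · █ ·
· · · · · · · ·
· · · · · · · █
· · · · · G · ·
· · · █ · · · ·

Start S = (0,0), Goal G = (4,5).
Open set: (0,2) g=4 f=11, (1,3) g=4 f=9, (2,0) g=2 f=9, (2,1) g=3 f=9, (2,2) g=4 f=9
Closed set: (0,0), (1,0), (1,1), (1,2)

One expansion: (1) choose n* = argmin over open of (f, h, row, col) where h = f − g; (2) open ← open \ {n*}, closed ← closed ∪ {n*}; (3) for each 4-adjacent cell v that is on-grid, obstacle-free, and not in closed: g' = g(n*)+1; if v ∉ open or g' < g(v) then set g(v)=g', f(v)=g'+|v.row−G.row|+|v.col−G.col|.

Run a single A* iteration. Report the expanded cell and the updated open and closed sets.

expanded=(1,3); open=[(0,2) g=4 f=11, (0,3) g=5 f=11, (1,4) g=5 f=9, (2,0) g=2 f=9, (2,1) g=3 f=9, (2,2) g=4 f=9, (2,3) g=5 f=9]; closed=[(0,0), (1,0), (1,1), (1,2), (1,3)]

step 1: expand (1,3) (f=9, h=5) → closed; open now [(0,2) g=4 f=11, (0,3) g=5 f=11, (1,4) g=5 f=9, (2,0) g=2 f=9, (2,1) g=3 f=9, (2,2) g=4 f=9, (2,3) g=5 f=9]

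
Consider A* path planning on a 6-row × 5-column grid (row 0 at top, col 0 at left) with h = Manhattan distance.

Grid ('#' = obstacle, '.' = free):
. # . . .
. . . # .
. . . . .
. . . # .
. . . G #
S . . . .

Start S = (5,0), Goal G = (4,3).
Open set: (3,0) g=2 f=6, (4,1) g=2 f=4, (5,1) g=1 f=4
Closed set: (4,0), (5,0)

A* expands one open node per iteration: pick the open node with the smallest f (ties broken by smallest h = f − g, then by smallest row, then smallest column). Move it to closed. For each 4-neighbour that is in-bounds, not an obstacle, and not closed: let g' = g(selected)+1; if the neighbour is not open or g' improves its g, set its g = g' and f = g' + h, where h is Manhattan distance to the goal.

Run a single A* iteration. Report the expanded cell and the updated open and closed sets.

step 1: expand (4,1) (f=4, h=2) → closed; open now [(3,0) g=2 f=6, (3,1) g=3 f=6, (4,2) g=3 f=4, (5,1) g=1 f=4]

expanded=(4,1); open=[(3,0) g=2 f=6, (3,1) g=3 f=6, (4,2) g=3 f=4, (5,1) g=1 f=4]; closed=[(4,0), (4,1), (5,0)]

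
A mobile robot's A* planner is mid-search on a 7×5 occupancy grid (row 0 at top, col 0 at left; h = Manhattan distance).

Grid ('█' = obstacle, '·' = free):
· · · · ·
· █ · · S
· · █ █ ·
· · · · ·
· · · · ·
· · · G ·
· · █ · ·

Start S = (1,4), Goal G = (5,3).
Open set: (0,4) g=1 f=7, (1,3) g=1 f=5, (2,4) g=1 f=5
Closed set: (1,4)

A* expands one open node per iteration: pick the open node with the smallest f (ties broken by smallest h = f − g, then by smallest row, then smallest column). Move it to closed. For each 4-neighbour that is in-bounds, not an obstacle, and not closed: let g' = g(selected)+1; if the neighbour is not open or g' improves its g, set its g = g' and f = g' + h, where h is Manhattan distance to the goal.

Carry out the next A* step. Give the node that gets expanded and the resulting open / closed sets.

step 1: expand (1,3) (f=5, h=4) → closed; open now [(0,3) g=2 f=7, (0,4) g=1 f=7, (1,2) g=2 f=7, (2,4) g=1 f=5]

expanded=(1,3); open=[(0,3) g=2 f=7, (0,4) g=1 f=7, (1,2) g=2 f=7, (2,4) g=1 f=5]; closed=[(1,3), (1,4)]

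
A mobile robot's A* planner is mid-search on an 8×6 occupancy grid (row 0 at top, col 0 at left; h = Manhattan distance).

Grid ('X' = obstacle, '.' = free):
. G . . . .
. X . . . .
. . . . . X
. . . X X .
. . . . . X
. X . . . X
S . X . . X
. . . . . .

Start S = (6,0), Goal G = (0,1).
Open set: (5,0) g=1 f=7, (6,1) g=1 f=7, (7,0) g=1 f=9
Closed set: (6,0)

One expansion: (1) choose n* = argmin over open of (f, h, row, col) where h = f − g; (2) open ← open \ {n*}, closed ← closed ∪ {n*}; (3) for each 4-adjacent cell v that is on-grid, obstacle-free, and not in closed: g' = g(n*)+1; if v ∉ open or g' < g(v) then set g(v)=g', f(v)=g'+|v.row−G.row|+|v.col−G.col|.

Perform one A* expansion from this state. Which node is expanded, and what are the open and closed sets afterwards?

step 1: expand (5,0) (f=7, h=6) → closed; open now [(4,0) g=2 f=7, (6,1) g=1 f=7, (7,0) g=1 f=9]

expanded=(5,0); open=[(4,0) g=2 f=7, (6,1) g=1 f=7, (7,0) g=1 f=9]; closed=[(5,0), (6,0)]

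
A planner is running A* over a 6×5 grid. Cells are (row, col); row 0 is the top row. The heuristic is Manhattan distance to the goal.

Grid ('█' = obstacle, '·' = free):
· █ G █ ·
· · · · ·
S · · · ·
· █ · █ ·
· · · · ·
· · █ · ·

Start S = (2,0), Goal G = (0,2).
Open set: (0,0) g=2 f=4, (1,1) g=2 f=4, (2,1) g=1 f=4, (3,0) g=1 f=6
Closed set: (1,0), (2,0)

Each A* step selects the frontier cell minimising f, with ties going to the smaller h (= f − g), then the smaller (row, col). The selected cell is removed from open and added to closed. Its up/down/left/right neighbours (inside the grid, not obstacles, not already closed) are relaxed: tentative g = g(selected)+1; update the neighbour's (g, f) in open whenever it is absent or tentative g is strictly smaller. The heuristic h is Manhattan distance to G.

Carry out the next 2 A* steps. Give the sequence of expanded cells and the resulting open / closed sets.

step 1: expand (0,0) (f=4, h=2) → closed; open now [(1,1) g=2 f=4, (2,1) g=1 f=4, (3,0) g=1 f=6]
step 2: expand (1,1) (f=4, h=2) → closed; open now [(1,2) g=3 f=4, (2,1) g=1 f=4, (3,0) g=1 f=6]

order=[(0,0) → (1,1)]; open=[(1,2) g=3 f=4, (2,1) g=1 f=4, (3,0) g=1 f=6]; closed=[(0,0), (1,0), (1,1), (2,0)]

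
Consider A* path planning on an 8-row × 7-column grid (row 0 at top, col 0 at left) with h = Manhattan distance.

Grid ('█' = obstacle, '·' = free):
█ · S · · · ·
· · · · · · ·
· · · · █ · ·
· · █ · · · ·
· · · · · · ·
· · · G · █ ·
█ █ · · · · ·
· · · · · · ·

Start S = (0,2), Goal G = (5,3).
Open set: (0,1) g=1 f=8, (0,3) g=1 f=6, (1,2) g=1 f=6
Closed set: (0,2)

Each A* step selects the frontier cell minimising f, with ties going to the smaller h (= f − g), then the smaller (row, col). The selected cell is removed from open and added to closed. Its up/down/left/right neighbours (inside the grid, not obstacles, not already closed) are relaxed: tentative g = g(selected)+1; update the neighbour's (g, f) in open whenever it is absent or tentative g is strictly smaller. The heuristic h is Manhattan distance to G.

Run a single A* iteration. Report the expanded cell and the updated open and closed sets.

expanded=(0,3); open=[(0,1) g=1 f=8, (0,4) g=2 f=8, (1,2) g=1 f=6, (1,3) g=2 f=6]; closed=[(0,2), (0,3)]

step 1: expand (0,3) (f=6, h=5) → closed; open now [(0,1) g=1 f=8, (0,4) g=2 f=8, (1,2) g=1 f=6, (1,3) g=2 f=6]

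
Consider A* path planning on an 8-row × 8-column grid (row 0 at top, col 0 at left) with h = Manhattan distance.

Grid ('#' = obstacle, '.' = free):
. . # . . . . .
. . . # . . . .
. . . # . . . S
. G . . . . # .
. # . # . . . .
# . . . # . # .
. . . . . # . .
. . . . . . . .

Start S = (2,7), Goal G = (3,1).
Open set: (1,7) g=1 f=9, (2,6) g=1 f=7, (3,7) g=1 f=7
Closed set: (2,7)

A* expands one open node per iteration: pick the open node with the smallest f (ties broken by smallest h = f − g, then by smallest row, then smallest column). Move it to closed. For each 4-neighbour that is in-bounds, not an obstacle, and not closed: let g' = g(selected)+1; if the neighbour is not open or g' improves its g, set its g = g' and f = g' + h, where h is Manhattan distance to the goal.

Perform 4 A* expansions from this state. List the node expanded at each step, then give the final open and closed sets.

order=[(2,6) → (2,5) → (2,4) → (3,4)]; open=[(1,4) g=4 f=9, (1,5) g=3 f=9, (1,6) g=2 f=9, (1,7) g=1 f=9, (3,3) g=5 f=7, (3,5) g=3 f=7, (3,7) g=1 f=7, (4,4) g=5 f=9]; closed=[(2,4), (2,5), (2,6), (2,7), (3,4)]

step 1: expand (2,6) (f=7, h=6) → closed; open now [(1,6) g=2 f=9, (1,7) g=1 f=9, (2,5) g=2 f=7, (3,7) g=1 f=7]
step 2: expand (2,5) (f=7, h=5) → closed; open now [(1,5) g=3 f=9, (1,6) g=2 f=9, (1,7) g=1 f=9, (2,4) g=3 f=7, (3,5) g=3 f=7, (3,7) g=1 f=7]
step 3: expand (2,4) (f=7, h=4) → closed; open now [(1,4) g=4 f=9, (1,5) g=3 f=9, (1,6) g=2 f=9, (1,7) g=1 f=9, (3,4) g=4 f=7, (3,5) g=3 f=7, (3,7) g=1 f=7]
step 4: expand (3,4) (f=7, h=3) → closed; open now [(1,4) g=4 f=9, (1,5) g=3 f=9, (1,6) g=2 f=9, (1,7) g=1 f=9, (3,3) g=5 f=7, (3,5) g=3 f=7, (3,7) g=1 f=7, (4,4) g=5 f=9]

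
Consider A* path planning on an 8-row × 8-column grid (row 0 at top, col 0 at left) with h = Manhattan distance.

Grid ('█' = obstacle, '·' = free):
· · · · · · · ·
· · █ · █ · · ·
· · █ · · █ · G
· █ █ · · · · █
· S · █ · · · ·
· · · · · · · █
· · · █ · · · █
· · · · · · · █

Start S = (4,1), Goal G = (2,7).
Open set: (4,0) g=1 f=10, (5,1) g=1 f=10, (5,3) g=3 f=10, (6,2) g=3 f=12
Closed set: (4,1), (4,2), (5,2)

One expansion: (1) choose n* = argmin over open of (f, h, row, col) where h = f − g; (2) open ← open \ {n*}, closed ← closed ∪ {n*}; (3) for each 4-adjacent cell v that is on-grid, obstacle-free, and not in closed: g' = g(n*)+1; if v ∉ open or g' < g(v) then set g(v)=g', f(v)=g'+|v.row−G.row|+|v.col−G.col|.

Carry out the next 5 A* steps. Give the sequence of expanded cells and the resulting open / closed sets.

order=[(5,3) → (5,4) → (4,4) → (3,4) → (2,4)]; open=[(2,3) g=8 f=12, (3,3) g=7 f=12, (3,5) g=7 f=10, (4,0) g=1 f=10, (4,5) g=6 f=10, (5,1) g=1 f=10, (5,5) g=5 f=10, (6,2) g=3 f=12, (6,4) g=5 f=12]; closed=[(2,4), (3,4), (4,1), (4,2), (4,4), (5,2), (5,3), (5,4)]

step 1: expand (5,3) (f=10, h=7) → closed; open now [(4,0) g=1 f=10, (5,1) g=1 f=10, (5,4) g=4 f=10, (6,2) g=3 f=12]
step 2: expand (5,4) (f=10, h=6) → closed; open now [(4,0) g=1 f=10, (4,4) g=5 f=10, (5,1) g=1 f=10, (5,5) g=5 f=10, (6,2) g=3 f=12, (6,4) g=5 f=12]
step 3: expand (4,4) (f=10, h=5) → closed; open now [(3,4) g=6 f=10, (4,0) g=1 f=10, (4,5) g=6 f=10, (5,1) g=1 f=10, (5,5) g=5 f=10, (6,2) g=3 f=12, (6,4) g=5 f=12]
step 4: expand (3,4) (f=10, h=4) → closed; open now [(2,4) g=7 f=10, (3,3) g=7 f=12, (3,5) g=7 f=10, (4,0) g=1 f=10, (4,5) g=6 f=10, (5,1) g=1 f=10, (5,5) g=5 f=10, (6,2) g=3 f=12, (6,4) g=5 f=12]
step 5: expand (2,4) (f=10, h=3) → closed; open now [(2,3) g=8 f=12, (3,3) g=7 f=12, (3,5) g=7 f=10, (4,0) g=1 f=10, (4,5) g=6 f=10, (5,1) g=1 f=10, (5,5) g=5 f=10, (6,2) g=3 f=12, (6,4) g=5 f=12]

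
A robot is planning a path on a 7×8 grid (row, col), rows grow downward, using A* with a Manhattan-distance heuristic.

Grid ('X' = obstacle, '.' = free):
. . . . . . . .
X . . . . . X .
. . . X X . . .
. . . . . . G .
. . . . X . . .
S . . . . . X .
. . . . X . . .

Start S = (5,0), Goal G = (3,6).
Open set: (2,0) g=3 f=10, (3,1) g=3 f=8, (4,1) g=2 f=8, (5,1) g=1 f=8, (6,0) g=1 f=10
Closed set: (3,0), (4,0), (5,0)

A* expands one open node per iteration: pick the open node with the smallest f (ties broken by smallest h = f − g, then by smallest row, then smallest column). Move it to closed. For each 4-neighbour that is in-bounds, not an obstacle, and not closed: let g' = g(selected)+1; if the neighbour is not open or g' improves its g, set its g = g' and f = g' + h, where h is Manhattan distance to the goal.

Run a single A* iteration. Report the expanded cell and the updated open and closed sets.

expanded=(3,1); open=[(2,0) g=3 f=10, (2,1) g=4 f=10, (3,2) g=4 f=8, (4,1) g=2 f=8, (5,1) g=1 f=8, (6,0) g=1 f=10]; closed=[(3,0), (3,1), (4,0), (5,0)]

step 1: expand (3,1) (f=8, h=5) → closed; open now [(2,0) g=3 f=10, (2,1) g=4 f=10, (3,2) g=4 f=8, (4,1) g=2 f=8, (5,1) g=1 f=8, (6,0) g=1 f=10]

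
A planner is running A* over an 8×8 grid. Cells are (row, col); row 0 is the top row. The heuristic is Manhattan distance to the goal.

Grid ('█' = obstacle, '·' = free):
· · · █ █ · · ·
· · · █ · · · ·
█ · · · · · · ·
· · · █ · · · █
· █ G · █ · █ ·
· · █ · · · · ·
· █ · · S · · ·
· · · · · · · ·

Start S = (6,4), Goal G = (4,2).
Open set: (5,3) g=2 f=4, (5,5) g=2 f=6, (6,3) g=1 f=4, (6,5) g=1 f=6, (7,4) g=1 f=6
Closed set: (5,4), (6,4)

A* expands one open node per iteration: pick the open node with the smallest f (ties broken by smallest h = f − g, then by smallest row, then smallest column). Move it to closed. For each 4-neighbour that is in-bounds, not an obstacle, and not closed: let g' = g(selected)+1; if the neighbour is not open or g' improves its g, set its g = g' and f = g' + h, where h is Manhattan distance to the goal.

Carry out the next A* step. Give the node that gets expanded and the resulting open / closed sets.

step 1: expand (5,3) (f=4, h=2) → closed; open now [(4,3) g=3 f=4, (5,5) g=2 f=6, (6,3) g=1 f=4, (6,5) g=1 f=6, (7,4) g=1 f=6]

expanded=(5,3); open=[(4,3) g=3 f=4, (5,5) g=2 f=6, (6,3) g=1 f=4, (6,5) g=1 f=6, (7,4) g=1 f=6]; closed=[(5,3), (5,4), (6,4)]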